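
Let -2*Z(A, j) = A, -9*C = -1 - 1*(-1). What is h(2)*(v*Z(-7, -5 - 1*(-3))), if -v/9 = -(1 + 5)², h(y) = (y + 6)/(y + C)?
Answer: 4536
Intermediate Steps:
C = 0 (C = -(-1 - 1*(-1))/9 = -(-1 + 1)/9 = -⅑*0 = 0)
Z(A, j) = -A/2
h(y) = (6 + y)/y (h(y) = (y + 6)/(y + 0) = (6 + y)/y)
v = 324 (v = -(-9)*(1 + 5)² = -(-9)*6² = -(-9)*36 = -9*(-36) = 324)
h(2)*(v*Z(-7, -5 - 1*(-3))) = ((6 + 2)/2)*(324*(-½*(-7))) = ((½)*8)*(324*(7/2)) = 4*1134 = 4536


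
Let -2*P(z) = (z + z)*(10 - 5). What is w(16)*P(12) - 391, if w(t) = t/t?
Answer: -451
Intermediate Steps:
w(t) = 1
P(z) = -5*z (P(z) = -(z + z)*(10 - 5)/2 = -2*z*5/2 = -5*z)
w(16)*P(12) - 391 = 1*(-5*12) - 391 = 1*(-60) - 391 = -60 - 391 = -451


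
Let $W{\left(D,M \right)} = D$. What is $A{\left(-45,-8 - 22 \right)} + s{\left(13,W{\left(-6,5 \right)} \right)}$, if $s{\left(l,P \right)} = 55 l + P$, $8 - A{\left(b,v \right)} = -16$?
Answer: $733$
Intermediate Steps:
$A{\left(b,v \right)} = 24$ ($A{\left(b,v \right)} = 8 - -16 = 8 + 16 = 24$)
$s{\left(l,P \right)} = P + 55 l$
$A{\left(-45,-8 - 22 \right)} + s{\left(13,W{\left(-6,5 \right)} \right)} = 24 + \left(-6 + 55 \cdot 13\right) = 24 + \left(-6 + 715\right) = 24 + 709 = 733$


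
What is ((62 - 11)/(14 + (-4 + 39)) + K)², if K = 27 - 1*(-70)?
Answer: 23078416/2401 ≈ 9612.0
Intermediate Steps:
K = 97 (K = 27 + 70 = 97)
((62 - 11)/(14 + (-4 + 39)) + K)² = ((62 - 11)/(14 + (-4 + 39)) + 97)² = (51/(14 + 35) + 97)² = (51/49 + 97)² = (4804/49)² = 23078416/2401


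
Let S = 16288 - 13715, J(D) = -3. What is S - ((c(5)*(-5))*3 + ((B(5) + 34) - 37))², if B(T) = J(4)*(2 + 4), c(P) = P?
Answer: -6643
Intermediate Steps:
S = 2573
B(T) = -18 (B(T) = -3*(2 + 4) = -3*6 = -18)
S - ((c(5)*(-5))*3 + ((B(5) + 34) - 37))² = 2573 - ((5*(-5))*3 + ((-18 + 34) - 37))² = 2573 - (-25*3 + (16 - 37))² = 2573 - (-75 - 21)² = 2573 - 1*(-96)² = 2573 - 1*9216 = 2573 - 9216 = -6643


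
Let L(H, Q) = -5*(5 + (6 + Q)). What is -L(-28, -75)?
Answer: -320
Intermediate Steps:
L(H, Q) = -55 - 5*Q (L(H, Q) = -5*(11 + Q) = -55 - 5*Q)
-L(-28, -75) = -(-55 - 5*(-75)) = -(-55 + 375) = -1*320 = -320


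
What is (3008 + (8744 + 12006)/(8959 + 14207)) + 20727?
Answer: 274932880/11583 ≈ 23736.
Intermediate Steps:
(3008 + (8744 + 12006)/(8959 + 14207)) + 20727 = (3008 + 20750/23166) + 20727 = (3008 + 20750*(1/23166)) + 20727 = (3008 + 10375/11583) + 20727 = 34852039/11583 + 20727 = 274932880/11583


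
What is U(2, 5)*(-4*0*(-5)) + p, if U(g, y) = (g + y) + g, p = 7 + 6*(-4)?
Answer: -17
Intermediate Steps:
p = -17 (p = 7 - 24 = -17)
U(g, y) = y + 2*g
U(2, 5)*(-4*0*(-5)) + p = (5 + 2*2)*(-4*0*(-5)) - 17 = (5 + 4)*(0*(-5)) - 17 = 9*0 - 17 = 0 - 17 = -17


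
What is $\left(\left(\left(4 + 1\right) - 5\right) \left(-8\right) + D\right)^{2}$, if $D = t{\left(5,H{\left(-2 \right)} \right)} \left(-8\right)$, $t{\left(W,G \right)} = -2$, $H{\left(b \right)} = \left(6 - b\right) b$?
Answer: $256$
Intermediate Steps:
$H{\left(b \right)} = b \left(6 - b\right)$
$D = 16$ ($D = \left(-2\right) \left(-8\right) = 16$)
$\left(\left(\left(4 + 1\right) - 5\right) \left(-8\right) + D\right)^{2} = \left(\left(\left(4 + 1\right) - 5\right) \left(-8\right) + 16\right)^{2} = \left(\left(5 - 5\right) \left(-8\right) + 16\right)^{2} = \left(0 \left(-8\right) + 16\right)^{2} = \left(0 + 16\right)^{2} = 16^{2} = 256$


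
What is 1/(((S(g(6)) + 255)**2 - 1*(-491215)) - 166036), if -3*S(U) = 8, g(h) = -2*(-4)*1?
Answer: 9/3499660 ≈ 2.5717e-6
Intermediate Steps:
g(h) = 8 (g(h) = 8*1 = 8)
S(U) = -8/3 (S(U) = -1/3*8 = -8/3)
1/(((S(g(6)) + 255)**2 - 1*(-491215)) - 166036) = 1/(((-8/3 + 255)**2 - 1*(-491215)) - 166036) = 1/(((757/3)**2 + 491215) - 166036) = 1/((573049/9 + 491215) - 166036) = 1/(4993984/9 - 166036) = 1/(3499660/9) = 9/3499660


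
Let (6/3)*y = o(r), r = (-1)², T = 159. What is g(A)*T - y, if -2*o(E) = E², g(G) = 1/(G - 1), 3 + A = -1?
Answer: -631/20 ≈ -31.550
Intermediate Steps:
A = -4 (A = -3 - 1 = -4)
r = 1
g(G) = 1/(-1 + G)
o(E) = -E²/2
y = -¼ (y = (-½*1²)/2 = (-½*1)/2 = (½)*(-½) = -¼ ≈ -0.25000)
g(A)*T - y = 159/(-1 - 4) - 1*(-¼) = 159/(-5) + ¼ = -⅕*159 + ¼ = -159/5 + ¼ = -631/20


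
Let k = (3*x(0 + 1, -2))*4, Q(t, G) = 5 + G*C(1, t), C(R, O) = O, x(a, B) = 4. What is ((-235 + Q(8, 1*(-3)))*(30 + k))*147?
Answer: -2912364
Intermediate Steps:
Q(t, G) = 5 + G*t
k = 48 (k = (3*4)*4 = 12*4 = 48)
((-235 + Q(8, 1*(-3)))*(30 + k))*147 = ((-235 + (5 + (1*(-3))*8))*(30 + 48))*147 = ((-235 + (5 - 3*8))*78)*147 = ((-235 + (5 - 24))*78)*147 = ((-235 - 19)*78)*147 = -254*78*147 = -19812*147 = -2912364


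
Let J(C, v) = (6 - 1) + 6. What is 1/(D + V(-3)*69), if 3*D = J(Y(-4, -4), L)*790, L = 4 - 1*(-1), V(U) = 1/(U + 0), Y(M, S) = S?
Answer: 3/8621 ≈ 0.00034799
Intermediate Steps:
V(U) = 1/U
L = 5 (L = 4 + 1 = 5)
J(C, v) = 11 (J(C, v) = 5 + 6 = 11)
D = 8690/3 (D = (11*790)/3 = (⅓)*8690 = 8690/3 ≈ 2896.7)
1/(D + V(-3)*69) = 1/(8690/3 + 69/(-3)) = 1/(8690/3 - ⅓*69) = 1/(8690/3 - 23) = 1/(8621/3) = 3/8621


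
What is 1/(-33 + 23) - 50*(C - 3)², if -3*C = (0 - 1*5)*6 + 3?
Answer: -18001/10 ≈ -1800.1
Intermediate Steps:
C = 9 (C = -((0 - 1*5)*6 + 3)/3 = -((0 - 5)*6 + 3)/3 = -(-5*6 + 3)/3 = -(-30 + 3)/3 = -⅓*(-27) = 9)
1/(-33 + 23) - 50*(C - 3)² = 1/(-33 + 23) - 50*(9 - 3)² = 1/(-10) - 50*6² = -⅒ - 50*36 = -⅒ - 1800 = -18001/10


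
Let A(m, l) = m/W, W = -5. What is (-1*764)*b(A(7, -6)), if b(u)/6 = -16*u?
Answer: -513408/5 ≈ -1.0268e+5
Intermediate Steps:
A(m, l) = -m/5 (A(m, l) = m/(-5) = m*(-1/5) = -m/5)
b(u) = -96*u (b(u) = 6*(-16*u) = -96*u)
(-1*764)*b(A(7, -6)) = (-1*764)*(-(-96)*7/5) = -(-73344)*(-7)/5 = -764*672/5 = -513408/5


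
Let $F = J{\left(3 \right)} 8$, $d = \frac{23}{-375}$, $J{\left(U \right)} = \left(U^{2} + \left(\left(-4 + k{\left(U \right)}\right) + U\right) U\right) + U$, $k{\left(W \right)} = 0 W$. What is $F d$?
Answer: $- \frac{552}{125} \approx -4.416$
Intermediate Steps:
$k{\left(W \right)} = 0$
$J{\left(U \right)} = U + U^{2} + U \left(-4 + U\right)$ ($J{\left(U \right)} = \left(U^{2} + \left(\left(-4 + 0\right) + U\right) U\right) + U = \left(U^{2} + \left(-4 + U\right) U\right) + U = \left(U^{2} + U \left(-4 + U\right)\right) + U = U + U^{2} + U \left(-4 + U\right)$)
$d = - \frac{23}{375}$ ($d = 23 \left(- \frac{1}{375}\right) = - \frac{23}{375} \approx -0.061333$)
$F = 72$ ($F = 3 \left(-3 + 2 \cdot 3\right) 8 = 3 \left(-3 + 6\right) 8 = 3 \cdot 3 \cdot 8 = 9 \cdot 8 = 72$)
$F d = 72 \left(- \frac{23}{375}\right) = - \frac{552}{125}$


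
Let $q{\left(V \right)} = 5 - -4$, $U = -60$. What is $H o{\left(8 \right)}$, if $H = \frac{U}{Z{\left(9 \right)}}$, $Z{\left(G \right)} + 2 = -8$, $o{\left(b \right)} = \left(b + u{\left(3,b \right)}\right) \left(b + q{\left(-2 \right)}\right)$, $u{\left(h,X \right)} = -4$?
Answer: $408$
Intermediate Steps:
$q{\left(V \right)} = 9$ ($q{\left(V \right)} = 5 + 4 = 9$)
$o{\left(b \right)} = \left(-4 + b\right) \left(9 + b\right)$ ($o{\left(b \right)} = \left(b - 4\right) \left(b + 9\right) = \left(-4 + b\right) \left(9 + b\right)$)
$Z{\left(G \right)} = -10$ ($Z{\left(G \right)} = -2 - 8 = -10$)
$H = 6$ ($H = - \frac{60}{-10} = \left(-60\right) \left(- \frac{1}{10}\right) = 6$)
$H o{\left(8 \right)} = 6 \left(-36 + 8^{2} + 5 \cdot 8\right) = 6 \left(-36 + 64 + 40\right) = 6 \cdot 68 = 408$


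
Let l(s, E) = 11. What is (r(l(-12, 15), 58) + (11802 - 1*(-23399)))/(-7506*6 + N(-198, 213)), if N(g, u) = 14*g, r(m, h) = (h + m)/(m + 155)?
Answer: -5843435/7936128 ≈ -0.73631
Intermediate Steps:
r(m, h) = (h + m)/(155 + m)
(r(l(-12, 15), 58) + (11802 - 1*(-23399)))/(-7506*6 + N(-198, 213)) = ((58 + 11)/(155 + 11) + (11802 - 1*(-23399)))/(-7506*6 + 14*(-198)) = (69/166 + (11802 + 23399))/(-45036 - 2772) = ((1/166)*69 + 35201)/(-47808) = (69/166 + 35201)*(-1/47808) = (5843435/166)*(-1/47808) = -5843435/7936128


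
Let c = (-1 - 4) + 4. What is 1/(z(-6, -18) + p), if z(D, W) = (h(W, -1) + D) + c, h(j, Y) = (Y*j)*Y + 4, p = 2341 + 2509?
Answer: 1/4829 ≈ 0.00020708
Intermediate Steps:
p = 4850
h(j, Y) = 4 + j*Y² (h(j, Y) = j*Y² + 4 = 4 + j*Y²)
c = -1 (c = -5 + 4 = -1)
z(D, W) = 3 + D + W (z(D, W) = ((4 + W*(-1)²) + D) - 1 = ((4 + W*1) + D) - 1 = ((4 + W) + D) - 1 = (4 + D + W) - 1 = 3 + D + W)
1/(z(-6, -18) + p) = 1/((3 - 6 - 18) + 4850) = 1/(-21 + 4850) = 1/4829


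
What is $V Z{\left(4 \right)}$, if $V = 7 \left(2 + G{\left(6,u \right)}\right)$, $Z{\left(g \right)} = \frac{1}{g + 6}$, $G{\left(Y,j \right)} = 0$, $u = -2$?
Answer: $\frac{7}{5} \approx 1.4$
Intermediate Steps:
$Z{\left(g \right)} = \frac{1}{6 + g}$
$V = 14$ ($V = 7 \left(2 + 0\right) = 7 \cdot 2 = 14$)
$V Z{\left(4 \right)} = \frac{14}{6 + 4} = \frac{14}{10} = 14 \cdot \frac{1}{10} = \frac{7}{5}$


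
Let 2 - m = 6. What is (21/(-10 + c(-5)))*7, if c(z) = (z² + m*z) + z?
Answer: 49/10 ≈ 4.9000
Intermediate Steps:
m = -4 (m = 2 - 1*6 = 2 - 6 = -4)
c(z) = z² - 3*z (c(z) = (z² - 4*z) + z = z² - 3*z)
(21/(-10 + c(-5)))*7 = (21/(-10 - 5*(-3 - 5)))*7 = (21/(-10 - 5*(-8)))*7 = (21/(-10 + 40))*7 = (21/30)*7 = (21*(1/30))*7 = (7/10)*7 = 49/10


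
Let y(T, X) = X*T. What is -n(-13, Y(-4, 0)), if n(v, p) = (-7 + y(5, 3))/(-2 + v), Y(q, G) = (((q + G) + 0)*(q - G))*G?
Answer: 8/15 ≈ 0.53333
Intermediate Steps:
y(T, X) = T*X
Y(q, G) = G*(G + q)*(q - G) (Y(q, G) = (((G + q) + 0)*(q - G))*G = ((G + q)*(q - G))*G = G*(G + q)*(q - G))
n(v, p) = 8/(-2 + v) (n(v, p) = (-7 + 5*3)/(-2 + v) = (-7 + 15)/(-2 + v) = 8/(-2 + v))
-n(-13, Y(-4, 0)) = -8/(-2 - 13) = -8/(-15) = -8*(-1)/15 = -1*(-8/15) = 8/15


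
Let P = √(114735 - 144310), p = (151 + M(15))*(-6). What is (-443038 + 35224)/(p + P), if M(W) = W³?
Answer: 8627712984/447605911 + 26507910*I*√7/447605911 ≈ 19.275 + 0.15669*I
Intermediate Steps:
p = -21156 (p = (151 + 15³)*(-6) = (151 + 3375)*(-6) = 3526*(-6) = -21156)
P = 65*I*√7 (P = √(-29575) = 65*I*√7 ≈ 171.97*I)
(-443038 + 35224)/(p + P) = (-443038 + 35224)/(-21156 + 65*I*√7) = -407814/(-21156 + 65*I*√7)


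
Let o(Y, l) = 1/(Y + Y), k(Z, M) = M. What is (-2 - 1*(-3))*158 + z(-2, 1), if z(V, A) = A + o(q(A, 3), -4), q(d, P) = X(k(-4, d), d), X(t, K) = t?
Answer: 319/2 ≈ 159.50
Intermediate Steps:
q(d, P) = d
o(Y, l) = 1/(2*Y)
z(V, A) = A + 1/(2*A)
(-2 - 1*(-3))*158 + z(-2, 1) = (-2 - 1*(-3))*158 + (1 + (1/2)/1) = (-2 + 3)*158 + (1 + (1/2)*1) = 1*158 + (1 + 1/2) = 158 + 3/2 = 319/2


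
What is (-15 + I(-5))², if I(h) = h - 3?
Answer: 529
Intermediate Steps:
I(h) = -3 + h
(-15 + I(-5))² = (-15 + (-3 - 5))² = (-15 - 8)² = (-23)² = 529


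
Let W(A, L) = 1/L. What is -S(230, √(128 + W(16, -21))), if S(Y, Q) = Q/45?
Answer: -√56427/945 ≈ -0.25137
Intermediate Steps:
S(Y, Q) = Q/45 (S(Y, Q) = Q*(1/45) = Q/45)
-S(230, √(128 + W(16, -21))) = -√(128 + 1/(-21))/45 = -√(128 - 1/21)/45 = -√(2687/21)/45 = -√56427/21/45 = -√56427/945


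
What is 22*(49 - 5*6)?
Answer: 418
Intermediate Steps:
22*(49 - 5*6) = 22*(49 - 30) = 22*19 = 418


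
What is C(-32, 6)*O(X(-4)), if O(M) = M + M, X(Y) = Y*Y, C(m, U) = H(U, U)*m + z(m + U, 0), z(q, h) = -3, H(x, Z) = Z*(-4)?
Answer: 24480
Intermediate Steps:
H(x, Z) = -4*Z
C(m, U) = -3 - 4*U*m (C(m, U) = (-4*U)*m - 3 = -4*U*m - 3 = -3 - 4*U*m)
X(Y) = Y²
O(M) = 2*M
C(-32, 6)*O(X(-4)) = (-3 - 4*6*(-32))*(2*(-4)²) = (-3 + 768)*(2*16) = 765*32 = 24480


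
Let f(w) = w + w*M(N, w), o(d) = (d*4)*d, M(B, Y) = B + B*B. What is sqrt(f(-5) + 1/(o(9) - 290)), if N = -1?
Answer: 13*I*sqrt(34)/34 ≈ 2.2295*I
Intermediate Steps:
M(B, Y) = B + B**2
o(d) = 4*d**2 (o(d) = (4*d)*d = 4*d**2)
f(w) = w (f(w) = w + w*(-(1 - 1)) = w + w*(-1*0) = w + w*0 = w + 0 = w)
sqrt(f(-5) + 1/(o(9) - 290)) = sqrt(-5 + 1/(4*9**2 - 290)) = sqrt(-5 + 1/(4*81 - 290)) = sqrt(-5 + 1/(324 - 290)) = sqrt(-5 + 1/34) = sqrt(-169/34) = 13*I*sqrt(34)/34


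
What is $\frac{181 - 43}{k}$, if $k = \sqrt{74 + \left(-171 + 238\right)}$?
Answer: $\frac{46 \sqrt{141}}{47} \approx 11.622$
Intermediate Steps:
$k = \sqrt{141}$ ($k = \sqrt{74 + 67} = \sqrt{141} \approx 11.874$)
$\frac{181 - 43}{k} = \frac{181 - 43}{\sqrt{141}} = \left(181 - 43\right) \frac{\sqrt{141}}{141} = 138 \frac{\sqrt{141}}{141} = \frac{46 \sqrt{141}}{47}$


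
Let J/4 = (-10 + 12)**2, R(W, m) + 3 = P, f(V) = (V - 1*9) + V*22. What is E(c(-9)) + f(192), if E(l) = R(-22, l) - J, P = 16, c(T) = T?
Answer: 4404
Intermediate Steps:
f(V) = -9 + 23*V (f(V) = (V - 9) + 22*V = (-9 + V) + 22*V = -9 + 23*V)
R(W, m) = 13 (R(W, m) = -3 + 16 = 13)
J = 16 (J = 4*(-10 + 12)**2 = 4*2**2 = 4*4 = 16)
E(l) = -3 (E(l) = 13 - 1*16 = 13 - 16 = -3)
E(c(-9)) + f(192) = -3 + (-9 + 23*192) = -3 + (-9 + 4416) = -3 + 4407 = 4404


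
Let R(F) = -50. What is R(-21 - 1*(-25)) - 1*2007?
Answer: -2057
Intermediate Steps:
R(-21 - 1*(-25)) - 1*2007 = -50 - 1*2007 = -50 - 2007 = -2057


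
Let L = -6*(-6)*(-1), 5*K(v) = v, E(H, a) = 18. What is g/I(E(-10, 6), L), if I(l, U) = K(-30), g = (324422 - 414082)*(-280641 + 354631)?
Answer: 3316971700/3 ≈ 1.1057e+9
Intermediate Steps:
K(v) = v/5
L = -36 (L = 36*(-1) = -36)
g = -6633943400 (g = -89660*73990 = -6633943400)
I(l, U) = -6 (I(l, U) = (⅕)*(-30) = -6)
g/I(E(-10, 6), L) = -6633943400/(-6) = -6633943400*(-⅙) = 3316971700/3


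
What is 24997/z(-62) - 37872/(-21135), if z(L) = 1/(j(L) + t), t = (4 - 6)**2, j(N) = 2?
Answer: 1056635814/7045 ≈ 1.4998e+5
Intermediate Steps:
t = 4 (t = (-2)**2 = 4)
z(L) = 1/6 (z(L) = 1/(2 + 4) = 1/6)
24997/z(-62) - 37872/(-21135) = 24997/(1/6) - 37872/(-21135) = 24997*6 - 37872*(-1/21135) = 149982 + 12624/7045 = 1056635814/7045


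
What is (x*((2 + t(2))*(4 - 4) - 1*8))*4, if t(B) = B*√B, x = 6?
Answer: -192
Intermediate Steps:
t(B) = B^(3/2)
(x*((2 + t(2))*(4 - 4) - 1*8))*4 = (6*((2 + 2^(3/2))*(4 - 4) - 1*8))*4 = (6*((2 + 2*√2)*0 - 8))*4 = (6*(0 - 8))*4 = (6*(-8))*4 = -48*4 = -192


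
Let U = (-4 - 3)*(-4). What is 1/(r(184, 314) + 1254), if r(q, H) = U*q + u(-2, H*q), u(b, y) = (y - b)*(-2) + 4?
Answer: -1/109146 ≈ -9.1620e-6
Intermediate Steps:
u(b, y) = 4 - 2*y + 2*b (u(b, y) = (-2*y + 2*b) + 4 = 4 - 2*y + 2*b)
U = 28 (U = -7*(-4) = 28)
r(q, H) = 28*q - 2*H*q (r(q, H) = 28*q + (4 - 2*H*q + 2*(-2)) = 28*q + (4 - 2*H*q - 4) = 28*q - 2*H*q)
1/(r(184, 314) + 1254) = 1/(2*184*(14 - 1*314) + 1254) = 1/(2*184*(14 - 314) + 1254) = 1/(2*184*(-300) + 1254) = 1/(-110400 + 1254) = 1/(-109146) = -1/109146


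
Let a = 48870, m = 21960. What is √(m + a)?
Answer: 3*√7870 ≈ 266.14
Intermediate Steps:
√(m + a) = √(21960 + 48870) = √70830 = 3*√7870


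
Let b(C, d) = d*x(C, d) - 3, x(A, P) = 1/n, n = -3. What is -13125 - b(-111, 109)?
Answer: -39257/3 ≈ -13086.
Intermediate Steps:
x(A, P) = -⅓ (x(A, P) = 1/(-3) = -⅓)
b(C, d) = -3 - d/3 (b(C, d) = d*(-⅓) - 3 = -d/3 - 3 = -3 - d/3)
-13125 - b(-111, 109) = -13125 - (-3 - ⅓*109) = -13125 - (-3 - 109/3) = -13125 - 1*(-118/3) = -13125 + 118/3 = -39257/3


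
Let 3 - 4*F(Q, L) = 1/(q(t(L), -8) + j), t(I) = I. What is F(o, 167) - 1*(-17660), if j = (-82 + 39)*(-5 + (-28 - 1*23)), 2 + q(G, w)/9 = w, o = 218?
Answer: 163750473/9272 ≈ 17661.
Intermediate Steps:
q(G, w) = -18 + 9*w
j = 2408 (j = -43*(-5 + (-28 - 23)) = -43*(-5 - 51) = -43*(-56) = 2408)
F(Q, L) = 6953/9272 (F(Q, L) = ¾ - 1/(4*((-18 + 9*(-8)) + 2408)) = ¾ - 1/(4*((-18 - 72) + 2408)) = ¾ - 1/(4*(-90 + 2408)) = ¾ - ¼/2318 = ¾ - ¼*1/2318 = ¾ - 1/9272 = 6953/9272)
F(o, 167) - 1*(-17660) = 6953/9272 - 1*(-17660) = 6953/9272 + 17660 = 163750473/9272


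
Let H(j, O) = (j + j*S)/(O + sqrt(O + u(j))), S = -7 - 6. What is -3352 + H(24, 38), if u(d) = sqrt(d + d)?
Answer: -3352 - 288/(38 + sqrt(38 + 4*sqrt(3))) ≈ -3358.4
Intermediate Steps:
S = -13
u(d) = sqrt(2)*sqrt(d) (u(d) = sqrt(2*d) = sqrt(2)*sqrt(d))
H(j, O) = -12*j/(O + sqrt(O + sqrt(2)*sqrt(j))) (H(j, O) = (j + j*(-13))/(O + sqrt(O + sqrt(2)*sqrt(j))) = (j - 13*j)/(O + sqrt(O + sqrt(2)*sqrt(j))) = (-12*j)/(O + sqrt(O + sqrt(2)*sqrt(j))) = -12*j/(O + sqrt(O + sqrt(2)*sqrt(j))))
-3352 + H(24, 38) = -3352 - 12*24/(38 + sqrt(38 + sqrt(2)*sqrt(24))) = -3352 - 12*24/(38 + sqrt(38 + sqrt(2)*(2*sqrt(6)))) = -3352 - 12*24/(38 + sqrt(38 + 4*sqrt(3))) = -3352 - 288/(38 + sqrt(38 + 4*sqrt(3)))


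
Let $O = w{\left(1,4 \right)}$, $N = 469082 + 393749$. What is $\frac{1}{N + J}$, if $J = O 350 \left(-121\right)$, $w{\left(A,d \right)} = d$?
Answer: $\frac{1}{693431} \approx 1.4421 \cdot 10^{-6}$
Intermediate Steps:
$N = 862831$
$O = 4$
$J = -169400$ ($J = 4 \cdot 350 \left(-121\right) = 4 \left(-42350\right) = -169400$)
$\frac{1}{N + J} = \frac{1}{862831 - 169400} = \frac{1}{693431}$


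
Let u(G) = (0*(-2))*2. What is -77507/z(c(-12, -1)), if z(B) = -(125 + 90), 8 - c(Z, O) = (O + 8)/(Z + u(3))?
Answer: 77507/215 ≈ 360.50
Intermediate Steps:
u(G) = 0 (u(G) = 0*2 = 0)
c(Z, O) = 8 - (8 + O)/Z (c(Z, O) = 8 - (O + 8)/(Z + 0) = 8 - (8 + O)/Z)
z(B) = -215 (z(B) = -1*215 = -215)
-77507/z(c(-12, -1)) = -77507/(-215) = -77507*(-1/215) = 77507/215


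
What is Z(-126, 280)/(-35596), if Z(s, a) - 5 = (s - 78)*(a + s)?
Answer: 31411/35596 ≈ 0.88243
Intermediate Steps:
Z(s, a) = 5 + (-78 + s)*(a + s) (Z(s, a) = 5 + (s - 78)*(a + s) = 5 + (-78 + s)*(a + s))
Z(-126, 280)/(-35596) = (5 + (-126)² - 78*280 - 78*(-126) + 280*(-126))/(-35596) = (5 + 15876 - 21840 + 9828 - 35280)*(-1/35596) = -31411*(-1/35596) = 31411/35596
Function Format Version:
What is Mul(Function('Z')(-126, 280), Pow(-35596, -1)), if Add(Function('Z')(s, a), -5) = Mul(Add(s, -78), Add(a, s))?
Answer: Rational(31411, 35596) ≈ 0.88243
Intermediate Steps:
Function('Z')(s, a) = Add(5, Mul(Add(-78, s), Add(a, s))) (Function('Z')(s, a) = Add(5, Mul(Add(s, -78), Add(a, s))) = Add(5, Mul(Add(-78, s), Add(a, s))))
Mul(Function('Z')(-126, 280), Pow(-35596, -1)) = Mul(Add(5, Pow(-126, 2), Mul(-78, 280), Mul(-78, -126), Mul(280, -126)), Pow(-35596, -1)) = Mul(Add(5, 15876, -21840, 9828, -35280), Rational(-1, 35596)) = Mul(-31411, Rational(-1, 35596)) = Rational(31411, 35596)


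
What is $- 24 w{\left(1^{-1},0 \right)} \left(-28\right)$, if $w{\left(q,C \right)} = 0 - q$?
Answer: $-672$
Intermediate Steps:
$w{\left(q,C \right)} = - q$
$- 24 w{\left(1^{-1},0 \right)} \left(-28\right) = - 24 \left(- 1^{-1}\right) \left(-28\right) = - 24 \left(\left(-1\right) 1\right) \left(-28\right) = \left(-24\right) \left(-1\right) \left(-28\right) = 24 \left(-28\right) = -672$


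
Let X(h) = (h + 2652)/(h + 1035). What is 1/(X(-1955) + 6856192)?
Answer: 920/6307695943 ≈ 1.4585e-7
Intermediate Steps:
X(h) = (2652 + h)/(1035 + h)
1/(X(-1955) + 6856192) = 1/((2652 - 1955)/(1035 - 1955) + 6856192) = 1/(697/(-920) + 6856192) = 1/(-1/920*697 + 6856192) = 1/(-697/920 + 6856192) = 1/(6307695943/920) = 920/6307695943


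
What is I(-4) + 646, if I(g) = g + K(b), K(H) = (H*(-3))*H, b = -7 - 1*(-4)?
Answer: 615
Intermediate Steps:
b = -3 (b = -7 + 4 = -3)
K(H) = -3*H**2 (K(H) = (-3*H)*H = -3*H**2)
I(g) = -27 + g (I(g) = g - 3*(-3)**2 = g - 3*9 = g - 27 = -27 + g)
I(-4) + 646 = (-27 - 4) + 646 = -31 + 646 = 615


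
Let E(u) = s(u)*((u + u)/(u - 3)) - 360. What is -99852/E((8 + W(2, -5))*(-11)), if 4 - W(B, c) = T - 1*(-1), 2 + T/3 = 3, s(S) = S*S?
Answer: -2271633/332546 ≈ -6.8310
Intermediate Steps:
s(S) = S**2
T = 3 (T = -6 + 3*3 = -6 + 9 = 3)
W(B, c) = 0 (W(B, c) = 4 - (3 - 1*(-1)) = 4 - (3 + 1) = 4 - 1*4 = 4 - 4 = 0)
E(u) = -360 + 2*u**3/(-3 + u) (E(u) = u**2*((u + u)/(u - 3)) - 360 = u**2*((2*u)/(-3 + u)) - 360 = u**2*(2*u/(-3 + u)) - 360 = 2*u**3/(-3 + u) - 360 = -360 + 2*u**3/(-3 + u))
-99852/E((8 + W(2, -5))*(-11)) = -99852*(-3 + (8 + 0)*(-11))/(2*(540 + ((8 + 0)*(-11))**3 - 180*(8 + 0)*(-11))) = -99852*(-3 + 8*(-11))/(2*(540 + (8*(-11))**3 - 1440*(-11))) = -99852*(-3 - 88)/(2*(540 + (-88)**3 - 180*(-88))) = -99852*(-91/(2*(540 - 681472 + 15840))) = -99852/(2*(-1/91)*(-665092)) = -99852/1330184/91 = -99852*91/1330184 = -2271633/332546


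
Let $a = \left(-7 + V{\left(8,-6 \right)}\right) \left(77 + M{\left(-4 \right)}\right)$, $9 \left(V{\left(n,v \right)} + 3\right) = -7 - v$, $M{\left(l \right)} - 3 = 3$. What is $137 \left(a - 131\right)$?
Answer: $- \frac{1196284}{9} \approx -1.3292 \cdot 10^{5}$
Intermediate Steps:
$M{\left(l \right)} = 6$ ($M{\left(l \right)} = 3 + 3 = 6$)
$V{\left(n,v \right)} = - \frac{34}{9} - \frac{v}{9}$ ($V{\left(n,v \right)} = -3 + \frac{-7 - v}{9} = -3 - \left(\frac{7}{9} + \frac{v}{9}\right) = - \frac{34}{9} - \frac{v}{9}$)
$a = - \frac{7553}{9}$ ($a = \left(-7 - \frac{28}{9}\right) \left(77 + 6\right) = \left(-7 + \left(- \frac{34}{9} + \frac{2}{3}\right)\right) 83 = \left(-7 - \frac{28}{9}\right) 83 = \left(- \frac{91}{9}\right) 83 = - \frac{7553}{9} \approx -839.22$)
$137 \left(a - 131\right) = 137 \left(- \frac{7553}{9} - 131\right) = 137 \left(- \frac{8732}{9}\right) = - \frac{1196284}{9}$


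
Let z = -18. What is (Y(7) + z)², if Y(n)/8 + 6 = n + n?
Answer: 2116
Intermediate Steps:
Y(n) = -48 + 16*n (Y(n) = -48 + 8*(n + n) = -48 + 8*(2*n) = -48 + 16*n)
(Y(7) + z)² = ((-48 + 16*7) - 18)² = ((-48 + 112) - 18)² = (64 - 18)² = 46² = 2116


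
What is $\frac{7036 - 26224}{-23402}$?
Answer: $\frac{9594}{11701} \approx 0.81993$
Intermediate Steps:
$\frac{7036 - 26224}{-23402} = \left(-19188\right) \left(- \frac{1}{23402}\right) = \frac{9594}{11701}$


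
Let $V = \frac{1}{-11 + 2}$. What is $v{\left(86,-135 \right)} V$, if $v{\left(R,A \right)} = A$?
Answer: $15$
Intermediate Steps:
$V = - \frac{1}{9}$ ($V = \frac{1}{-9} = - \frac{1}{9} \approx -0.11111$)
$v{\left(86,-135 \right)} V = \left(-135\right) \left(- \frac{1}{9}\right) = 15$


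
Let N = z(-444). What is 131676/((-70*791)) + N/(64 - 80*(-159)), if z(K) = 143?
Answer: -837714037/353925040 ≈ -2.3669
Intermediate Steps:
N = 143
131676/((-70*791)) + N/(64 - 80*(-159)) = 131676/((-70*791)) + 143/(64 - 80*(-159)) = 131676/(-55370) + 143/(64 + 12720) = 131676*(-1/55370) + 143/12784 = -65838/27685 + 143*(1/12784) = -65838/27685 + 143/12784 = -837714037/353925040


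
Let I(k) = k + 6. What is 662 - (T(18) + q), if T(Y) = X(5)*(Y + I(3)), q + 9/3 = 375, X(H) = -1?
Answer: 317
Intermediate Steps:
I(k) = 6 + k
q = 372 (q = -3 + 375 = 372)
T(Y) = -9 - Y (T(Y) = -(Y + (6 + 3)) = -(Y + 9) = -(9 + Y) = -9 - Y)
662 - (T(18) + q) = 662 - ((-9 - 1*18) + 372) = 662 - ((-9 - 18) + 372) = 662 - (-27 + 372) = 662 - 1*345 = 662 - 345 = 317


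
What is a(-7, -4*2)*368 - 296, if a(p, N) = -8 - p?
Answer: -664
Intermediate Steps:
a(-7, -4*2)*368 - 296 = (-8 - 1*(-7))*368 - 296 = (-8 + 7)*368 - 296 = -1*368 - 296 = -368 - 296 = -664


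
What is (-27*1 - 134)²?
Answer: 25921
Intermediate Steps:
(-27*1 - 134)² = (-27 - 134)² = (-161)² = 25921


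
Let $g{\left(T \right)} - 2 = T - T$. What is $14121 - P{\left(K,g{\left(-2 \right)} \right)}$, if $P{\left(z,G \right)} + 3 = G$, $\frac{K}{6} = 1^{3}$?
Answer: $14122$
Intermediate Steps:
$g{\left(T \right)} = 2$ ($g{\left(T \right)} = 2 + \left(T - T\right) = 2 + 0 = 2$)
$K = 6$ ($K = 6 \cdot 1^{3} = 6 \cdot 1 = 6$)
$P{\left(z,G \right)} = -3 + G$
$14121 - P{\left(K,g{\left(-2 \right)} \right)} = 14121 - \left(-3 + 2\right) = 14121 - -1 = 14121 + 1 = 14122$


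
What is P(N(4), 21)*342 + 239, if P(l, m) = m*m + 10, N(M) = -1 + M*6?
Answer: 154481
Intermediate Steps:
N(M) = -1 + 6*M
P(l, m) = 10 + m² (P(l, m) = m² + 10 = 10 + m²)
P(N(4), 21)*342 + 239 = (10 + 21²)*342 + 239 = (10 + 441)*342 + 239 = 451*342 + 239 = 154242 + 239 = 154481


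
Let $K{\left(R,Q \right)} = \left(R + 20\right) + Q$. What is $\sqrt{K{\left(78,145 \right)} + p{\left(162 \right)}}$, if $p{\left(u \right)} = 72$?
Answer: $3 \sqrt{35} \approx 17.748$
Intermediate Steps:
$K{\left(R,Q \right)} = 20 + Q + R$ ($K{\left(R,Q \right)} = \left(20 + R\right) + Q = 20 + Q + R$)
$\sqrt{K{\left(78,145 \right)} + p{\left(162 \right)}} = \sqrt{\left(20 + 145 + 78\right) + 72} = \sqrt{243 + 72} = \sqrt{315} = 3 \sqrt{35}$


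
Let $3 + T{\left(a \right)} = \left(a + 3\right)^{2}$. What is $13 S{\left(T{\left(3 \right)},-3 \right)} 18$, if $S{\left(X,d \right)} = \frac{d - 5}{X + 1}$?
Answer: $- \frac{936}{17} \approx -55.059$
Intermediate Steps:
$T{\left(a \right)} = -3 + \left(3 + a\right)^{2}$ ($T{\left(a \right)} = -3 + \left(a + 3\right)^{2} = -3 + \left(3 + a\right)^{2}$)
$S{\left(X,d \right)} = \frac{-5 + d}{1 + X}$
$13 S{\left(T{\left(3 \right)},-3 \right)} 18 = 13 \frac{-5 - 3}{1 - \left(3 - \left(3 + 3\right)^{2}\right)} 18 = 13 \frac{1}{1 - \left(3 - 6^{2}\right)} \left(-8\right) 18 = 13 \frac{1}{1 + \left(-3 + 36\right)} \left(-8\right) 18 = 13 \frac{1}{1 + 33} \left(-8\right) 18 = 13 \cdot \frac{1}{34} \left(-8\right) 18 = 13 \left(- \frac{4}{17}\right) 18 = \left(- \frac{52}{17}\right) 18 = - \frac{936}{17}$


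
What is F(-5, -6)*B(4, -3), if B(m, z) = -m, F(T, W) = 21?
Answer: -84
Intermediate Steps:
F(-5, -6)*B(4, -3) = 21*(-1*4) = 21*(-4) = -84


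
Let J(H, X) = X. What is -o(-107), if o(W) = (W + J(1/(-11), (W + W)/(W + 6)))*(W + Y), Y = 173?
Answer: 699138/101 ≈ 6922.2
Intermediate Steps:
o(W) = (173 + W)*(W + 2*W/(6 + W)) (o(W) = (W + (W + W)/(W + 6))*(W + 173) = (W + (2*W)/(6 + W))*(173 + W) = (W + 2*W/(6 + W))*(173 + W) = (173 + W)*(W + 2*W/(6 + W)))
-o(-107) = -(-107)*(1384 + (-107)**2 + 181*(-107))/(6 - 107) = -(-107)*(1384 + 11449 - 19367)/(-101) = -(-107)*(-1)*(-6534)/101 = -1*(-699138/101) = 699138/101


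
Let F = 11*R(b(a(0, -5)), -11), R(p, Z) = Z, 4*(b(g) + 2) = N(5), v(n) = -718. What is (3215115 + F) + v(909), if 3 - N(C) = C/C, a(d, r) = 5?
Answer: 3214276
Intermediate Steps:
N(C) = 2 (N(C) = 3 - C/C = 3 - 1*1 = 3 - 1 = 2)
b(g) = -3/2 (b(g) = -2 + (¼)*2 = -2 + ½ = -3/2)
F = -121 (F = 11*(-11) = -121)
(3215115 + F) + v(909) = (3215115 - 121) - 718 = 3214994 - 718 = 3214276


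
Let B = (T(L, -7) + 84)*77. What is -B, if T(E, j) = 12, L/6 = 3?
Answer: -7392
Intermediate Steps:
L = 18 (L = 6*3 = 18)
B = 7392 (B = (12 + 84)*77 = 96*77 = 7392)
-B = -1*7392 = -7392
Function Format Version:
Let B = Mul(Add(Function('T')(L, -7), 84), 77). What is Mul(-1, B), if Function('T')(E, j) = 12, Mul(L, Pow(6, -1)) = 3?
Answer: -7392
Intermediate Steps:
L = 18 (L = Mul(6, 3) = 18)
B = 7392 (B = Mul(Add(12, 84), 77) = Mul(96, 77) = 7392)
Mul(-1, B) = Mul(-1, 7392) = -7392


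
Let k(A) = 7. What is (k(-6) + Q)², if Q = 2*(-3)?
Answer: 1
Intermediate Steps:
Q = -6
(k(-6) + Q)² = (7 - 6)² = 1² = 1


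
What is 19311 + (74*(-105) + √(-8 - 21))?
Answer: 11541 + I*√29 ≈ 11541.0 + 5.3852*I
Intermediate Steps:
19311 + (74*(-105) + √(-8 - 21)) = 19311 + (-7770 + √(-29)) = 19311 + (-7770 + I*√29) = 11541 + I*√29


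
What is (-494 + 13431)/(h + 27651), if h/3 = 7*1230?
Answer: 12937/53481 ≈ 0.24190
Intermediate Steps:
h = 25830 (h = 3*(7*1230) = 3*8610 = 25830)
(-494 + 13431)/(h + 27651) = (-494 + 13431)/(25830 + 27651) = 12937/53481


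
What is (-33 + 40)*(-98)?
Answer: -686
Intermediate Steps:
(-33 + 40)*(-98) = 7*(-98) = -686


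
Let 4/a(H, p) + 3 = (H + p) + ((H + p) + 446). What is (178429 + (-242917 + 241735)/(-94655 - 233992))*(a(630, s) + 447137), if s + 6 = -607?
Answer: 4169009297058636995/52254873 ≈ 7.9782e+10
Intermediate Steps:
s = -613 (s = -6 - 607 = -613)
a(H, p) = 4/(443 + 2*H + 2*p) (a(H, p) = 4/(-3 + ((H + p) + ((H + p) + 446))) = 4/(-3 + ((H + p) + (446 + H + p))) = 4/(-3 + (446 + 2*H + 2*p)) = 4/(443 + 2*H + 2*p))
(178429 + (-242917 + 241735)/(-94655 - 233992))*(a(630, s) + 447137) = (178429 + (-242917 + 241735)/(-94655 - 233992))*(4/(443 + 2*630 + 2*(-613)) + 447137) = (178429 - 1182/(-328647))*(4/(443 + 1260 - 1226) + 447137) = (178429 - 1182*(-1/328647))*(4/477 + 447137) = (178429 + 394/109549)*(4*(1/477) + 447137) = 19546718915*(4/477 + 447137)/109549 = (19546718915/109549)*(213284353/477) = 4169009297058636995/52254873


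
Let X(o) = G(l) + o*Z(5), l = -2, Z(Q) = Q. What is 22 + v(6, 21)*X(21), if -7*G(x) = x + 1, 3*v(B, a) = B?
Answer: 1626/7 ≈ 232.29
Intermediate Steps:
v(B, a) = B/3
G(x) = -⅐ - x/7 (G(x) = -(x + 1)/7 = -(1 + x)/7 = -⅐ - x/7)
X(o) = ⅐ + 5*o (X(o) = (-⅐ - ⅐*(-2)) + o*5 = (-⅐ + 2/7) + 5*o = ⅐ + 5*o)
22 + v(6, 21)*X(21) = 22 + ((⅓)*6)*(⅐ + 5*21) = 22 + 2*(⅐ + 105) = 22 + 2*(736/7) = 22 + 1472/7 = 1626/7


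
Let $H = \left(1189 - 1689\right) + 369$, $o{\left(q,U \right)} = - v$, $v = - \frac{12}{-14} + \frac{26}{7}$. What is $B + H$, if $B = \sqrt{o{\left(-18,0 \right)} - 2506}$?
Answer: $-131 + \frac{i \sqrt{123018}}{7} \approx -131.0 + 50.106 i$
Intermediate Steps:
$v = \frac{32}{7}$ ($v = \left(-12\right) \left(- \frac{1}{14}\right) + 26 \cdot \frac{1}{7} = \frac{6}{7} + \frac{26}{7} = \frac{32}{7} \approx 4.5714$)
$o{\left(q,U \right)} = - \frac{32}{7}$ ($o{\left(q,U \right)} = \left(-1\right) \frac{32}{7} = - \frac{32}{7}$)
$H = -131$ ($H = -500 + 369 = -131$)
$B = \frac{i \sqrt{123018}}{7}$ ($B = \sqrt{- \frac{32}{7} - 2506} = \sqrt{- \frac{17574}{7}} = \frac{i \sqrt{123018}}{7} \approx 50.106 i$)
$B + H = \frac{i \sqrt{123018}}{7} - 131 = -131 + \frac{i \sqrt{123018}}{7}$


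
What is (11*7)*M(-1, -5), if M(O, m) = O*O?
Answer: 77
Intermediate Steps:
M(O, m) = O²
(11*7)*M(-1, -5) = (11*7)*(-1)² = 77*1 = 77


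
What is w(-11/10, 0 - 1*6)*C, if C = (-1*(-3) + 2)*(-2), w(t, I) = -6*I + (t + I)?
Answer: -289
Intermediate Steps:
w(t, I) = t - 5*I (w(t, I) = -6*I + (I + t) = t - 5*I)
C = -10 (C = (3 + 2)*(-2) = 5*(-2) = -10)
w(-11/10, 0 - 1*6)*C = (-11/10 - 5*(0 - 1*6))*(-10) = (-11*1/10 - 5*(0 - 6))*(-10) = (-11/10 - 5*(-6))*(-10) = (-11/10 + 30)*(-10) = (289/10)*(-10) = -289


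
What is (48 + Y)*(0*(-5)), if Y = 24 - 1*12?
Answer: 0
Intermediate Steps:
Y = 12 (Y = 24 - 12 = 12)
(48 + Y)*(0*(-5)) = (48 + 12)*(0*(-5)) = 60*0 = 0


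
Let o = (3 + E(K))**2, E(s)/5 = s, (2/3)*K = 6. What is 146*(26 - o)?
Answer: -332588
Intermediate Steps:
K = 9 (K = (3/2)*6 = 9)
E(s) = 5*s
o = 2304 (o = (3 + 5*9)**2 = (3 + 45)**2 = 48**2 = 2304)
146*(26 - o) = 146*(26 - 1*2304) = 146*(26 - 2304) = 146*(-2278) = -332588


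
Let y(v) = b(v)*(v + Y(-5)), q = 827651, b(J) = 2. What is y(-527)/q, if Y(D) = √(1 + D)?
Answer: -1054/827651 + 4*I/827651 ≈ -0.0012735 + 4.833e-6*I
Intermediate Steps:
y(v) = 2*v + 4*I (y(v) = 2*(v + √(1 - 5)) = 2*(v + √(-4)) = 2*(v + 2*I) = 2*v + 4*I)
y(-527)/q = (2*(-527) + 4*I)/827651 = (-1054 + 4*I)*(1/827651) = -1054/827651 + 4*I/827651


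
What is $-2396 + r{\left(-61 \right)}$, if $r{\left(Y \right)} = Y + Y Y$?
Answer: $1264$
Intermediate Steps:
$r{\left(Y \right)} = Y + Y^{2}$
$-2396 + r{\left(-61 \right)} = -2396 - 61 \left(1 - 61\right) = -2396 - -3660 = -2396 + 3660 = 1264$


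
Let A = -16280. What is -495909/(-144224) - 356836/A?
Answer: 7442214223/293495840 ≈ 25.357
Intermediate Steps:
-495909/(-144224) - 356836/A = -495909/(-144224) - 356836/(-16280) = -495909*(-1/144224) - 356836*(-1/16280) = 495909/144224 + 89209/4070 = 7442214223/293495840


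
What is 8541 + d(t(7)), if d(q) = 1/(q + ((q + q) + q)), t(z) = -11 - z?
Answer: 614951/72 ≈ 8541.0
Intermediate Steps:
d(q) = 1/(4*q) (d(q) = 1/(q + (2*q + q)) = 1/(q + 3*q) = 1/(4*q))
8541 + d(t(7)) = 8541 + 1/(4*(-11 - 1*7)) = 8541 + 1/(4*(-11 - 7)) = 8541 + (¼)/(-18) = 8541 + (¼)*(-1/18) = 8541 - 1/72 = 614951/72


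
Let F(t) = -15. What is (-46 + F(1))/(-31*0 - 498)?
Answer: 61/498 ≈ 0.12249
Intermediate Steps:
(-46 + F(1))/(-31*0 - 498) = (-46 - 15)/(-31*0 - 498) = -61/(0 - 498) = -61/(-498) = -61*(-1/498) = 61/498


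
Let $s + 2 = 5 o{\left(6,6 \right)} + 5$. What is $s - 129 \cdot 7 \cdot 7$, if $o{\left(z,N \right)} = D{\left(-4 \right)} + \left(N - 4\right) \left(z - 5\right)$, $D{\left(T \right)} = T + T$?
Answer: $-6348$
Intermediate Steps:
$D{\left(T \right)} = 2 T$
$o{\left(z,N \right)} = -8 + \left(-5 + z\right) \left(-4 + N\right)$ ($o{\left(z,N \right)} = 2 \left(-4\right) + \left(N - 4\right) \left(z - 5\right) = -8 + \left(-4 + N\right) \left(-5 + z\right) = -8 + \left(-5 + z\right) \left(-4 + N\right)$)
$s = -27$ ($s = -2 + \left(5 \left(12 - 30 - 24 + 6 \cdot 6\right) + 5\right) = -2 + \left(5 \left(12 - 30 - 24 + 36\right) + 5\right) = -2 + \left(5 \left(-6\right) + 5\right) = -2 + \left(-30 + 5\right) = -2 - 25 = -27$)
$s - 129 \cdot 7 \cdot 7 = -27 - 129 \cdot 7 \cdot 7 = -27 - 6321 = -6348$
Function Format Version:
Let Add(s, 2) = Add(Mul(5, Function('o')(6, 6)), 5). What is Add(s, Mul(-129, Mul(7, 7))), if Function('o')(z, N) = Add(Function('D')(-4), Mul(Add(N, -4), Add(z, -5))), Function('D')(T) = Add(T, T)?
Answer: -6348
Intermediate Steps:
Function('D')(T) = Mul(2, T)
Function('o')(z, N) = Add(-8, Mul(Add(-5, z), Add(-4, N))) (Function('o')(z, N) = Add(Mul(2, -4), Mul(Add(N, -4), Add(z, -5))) = Add(-8, Mul(Add(-4, N), Add(-5, z))) = Add(-8, Mul(Add(-5, z), Add(-4, N))))
s = -27 (s = Add(-2, Add(Mul(5, Add(12, Mul(-5, 6), Mul(-4, 6), Mul(6, 6))), 5)) = Add(-2, Add(Mul(5, Add(12, -30, -24, 36)), 5)) = Add(-2, Add(Mul(5, -6), 5)) = Add(-2, Add(-30, 5)) = Add(-2, -25) = -27)
Add(s, Mul(-129, Mul(7, 7))) = Add(-27, Mul(-129, Mul(7, 7))) = Add(-27, Mul(-129, 49)) = Add(-27, -6321) = -6348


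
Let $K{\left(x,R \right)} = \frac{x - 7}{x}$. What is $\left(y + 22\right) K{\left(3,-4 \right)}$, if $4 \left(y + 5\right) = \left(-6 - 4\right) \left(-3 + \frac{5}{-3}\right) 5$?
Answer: $- \frac{904}{9} \approx -100.44$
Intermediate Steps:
$y = \frac{160}{3}$ ($y = -5 + \frac{\left(-6 - 4\right) \left(-3 + \frac{5}{-3}\right) 5}{4} = -5 + \frac{- 10 \left(-3 + 5 \left(- \frac{1}{3}\right)\right) 5}{4} = -5 + \frac{- 10 \left(-3 - \frac{5}{3}\right) 5}{4} = -5 + \frac{\left(-10\right) \left(- \frac{14}{3}\right) 5}{4} = -5 + \frac{\frac{140}{3} \cdot 5}{4} = -5 + \frac{1}{4} \cdot \frac{700}{3} = -5 + \frac{175}{3} = \frac{160}{3} \approx 53.333$)
$K{\left(x,R \right)} = \frac{-7 + x}{x}$
$\left(y + 22\right) K{\left(3,-4 \right)} = \left(\frac{160}{3} + 22\right) \frac{-7 + 3}{3} = \frac{226 \cdot \frac{1}{3} \left(-4\right)}{3} = \frac{226}{3} \left(- \frac{4}{3}\right) = - \frac{904}{9}$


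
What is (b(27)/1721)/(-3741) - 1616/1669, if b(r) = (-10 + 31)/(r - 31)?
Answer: -13872294685/14327276812 ≈ -0.96824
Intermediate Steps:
b(r) = 21/(-31 + r)
(b(27)/1721)/(-3741) - 1616/1669 = ((21/(-31 + 27))/1721)/(-3741) - 1616/1669 = ((21/(-4))*(1/1721))*(-1/3741) - 1616*1/1669 = ((21*(-1/4))*(1/1721))*(-1/3741) - 1616/1669 = -21/4*1/1721*(-1/3741) - 1616/1669 = -21/6884*(-1/3741) - 1616/1669 = 7/8584348 - 1616/1669 = -13872294685/14327276812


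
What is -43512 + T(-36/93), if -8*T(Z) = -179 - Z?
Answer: -10785439/248 ≈ -43490.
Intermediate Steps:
T(Z) = 179/8 + Z/8 (T(Z) = -(-179 - Z)/8 = 179/8 + Z/8)
-43512 + T(-36/93) = -43512 + (179/8 + (-36/93)/8) = -43512 + (179/8 + (-36*1/93)/8) = -43512 + (179/8 + (⅛)*(-12/31)) = -43512 + (179/8 - 3/62) = -43512 + 5537/248 = -10785439/248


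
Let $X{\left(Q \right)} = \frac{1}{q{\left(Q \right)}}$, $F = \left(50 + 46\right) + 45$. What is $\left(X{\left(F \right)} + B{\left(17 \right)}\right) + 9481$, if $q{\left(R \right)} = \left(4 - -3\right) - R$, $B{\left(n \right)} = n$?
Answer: $\frac{1272731}{134} \approx 9498.0$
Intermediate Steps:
$F = 141$ ($F = 96 + 45 = 141$)
$q{\left(R \right)} = 7 - R$ ($q{\left(R \right)} = \left(4 + 3\right) - R = 7 - R$)
$X{\left(Q \right)} = \frac{1}{7 - Q}$
$\left(X{\left(F \right)} + B{\left(17 \right)}\right) + 9481 = \left(- \frac{1}{-7 + 141} + 17\right) + 9481 = \left(- \frac{1}{134} + 17\right) + 9481 = \frac{2277}{134} + 9481 = \frac{1272731}{134}$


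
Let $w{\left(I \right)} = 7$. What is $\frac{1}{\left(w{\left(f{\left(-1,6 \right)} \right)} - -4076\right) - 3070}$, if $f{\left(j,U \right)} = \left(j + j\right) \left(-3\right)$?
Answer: $\frac{1}{1013} \approx 0.00098717$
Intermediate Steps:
$f{\left(j,U \right)} = - 6 j$ ($f{\left(j,U \right)} = 2 j \left(-3\right) = - 6 j$)
$\frac{1}{\left(w{\left(f{\left(-1,6 \right)} \right)} - -4076\right) - 3070} = \frac{1}{\left(7 - -4076\right) - 3070} = \frac{1}{\left(7 + 4076\right) - 3070} = \frac{1}{4083 - 3070} = \frac{1}{1013}$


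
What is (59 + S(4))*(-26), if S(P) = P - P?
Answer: -1534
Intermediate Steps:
S(P) = 0
(59 + S(4))*(-26) = (59 + 0)*(-26) = 59*(-26) = -1534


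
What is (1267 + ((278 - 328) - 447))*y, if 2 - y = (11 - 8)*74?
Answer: -169400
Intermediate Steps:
y = -220 (y = 2 - (11 - 8)*74 = 2 - 3*74 = 2 - 1*222 = 2 - 222 = -220)
(1267 + ((278 - 328) - 447))*y = (1267 + ((278 - 328) - 447))*(-220) = (1267 + (-50 - 447))*(-220) = (1267 - 497)*(-220) = 770*(-220) = -169400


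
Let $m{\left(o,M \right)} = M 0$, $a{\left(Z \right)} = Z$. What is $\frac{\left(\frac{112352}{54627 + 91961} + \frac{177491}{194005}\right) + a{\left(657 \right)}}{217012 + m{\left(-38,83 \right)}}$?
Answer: $\frac{50902472136}{16770548743585} \approx 0.0030352$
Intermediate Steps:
$m{\left(o,M \right)} = 0$
$\frac{\left(\frac{112352}{54627 + 91961} + \frac{177491}{194005}\right) + a{\left(657 \right)}}{217012 + m{\left(-38,83 \right)}} = \frac{\left(\frac{112352}{54627 + 91961} + \frac{177491}{194005}\right) + 657}{217012 + 0} = \frac{\left(\frac{112352}{146588} + 177491 \cdot \frac{1}{194005}\right) + 657}{217012} = \left(\left(112352 \cdot \frac{1}{146588} + \frac{7717}{8435}\right) + 657\right) \frac{1}{217012} = \left(\left(\frac{28088}{36647} + \frac{7717}{8435}\right) + 657\right) \frac{1}{217012} = \left(\frac{519727179}{309117445} + 657\right) \frac{1}{217012} = \frac{203609888544}{309117445} \cdot \frac{1}{217012} = \frac{50902472136}{16770548743585}$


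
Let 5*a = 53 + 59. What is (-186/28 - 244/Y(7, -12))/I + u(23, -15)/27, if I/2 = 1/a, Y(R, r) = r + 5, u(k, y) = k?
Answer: 8555/27 ≈ 316.85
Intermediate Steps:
a = 112/5 (a = (53 + 59)/5 = (⅕)*112 = 112/5 ≈ 22.400)
Y(R, r) = 5 + r
I = 5/56 (I = 2/(112/5) = 2*(5/112) = 5/56 ≈ 0.089286)
(-186/28 - 244/Y(7, -12))/I + u(23, -15)/27 = (-186/28 - 244/(5 - 12))/(5/56) + 23/27 = (-186*1/28 - 244/(-7))*(56/5) + 23*(1/27) = (-93/14 - 244*(-⅐))*(56/5) + 23/27 = (-93/14 + 244/7)*(56/5) + 23/27 = (395/14)*(56/5) + 23/27 = 316 + 23/27 = 8555/27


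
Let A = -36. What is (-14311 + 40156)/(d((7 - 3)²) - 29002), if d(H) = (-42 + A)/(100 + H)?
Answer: -299802/336431 ≈ -0.89112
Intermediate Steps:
d(H) = -78/(100 + H) (d(H) = (-42 - 36)/(100 + H) = -78/(100 + H))
(-14311 + 40156)/(d((7 - 3)²) - 29002) = (-14311 + 40156)/(-78/(100 + (7 - 3)²) - 29002) = 25845/(-78/(100 + 4²) - 29002) = 25845/(-78/(100 + 16) - 29002) = 25845/(-78/116 - 29002) = 25845/(-78*1/116 - 29002) = 25845/(-39/58 - 29002) = 25845/(-1682155/58) = 25845*(-58/1682155) = -299802/336431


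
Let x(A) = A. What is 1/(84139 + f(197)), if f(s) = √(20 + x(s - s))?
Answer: 84139/7079371301 - 2*√5/7079371301 ≈ 1.1884e-5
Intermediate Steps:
f(s) = 2*√5 (f(s) = √(20 + (s - s)) = √(20 + 0) = √20 = 2*√5)
1/(84139 + f(197)) = 1/(84139 + 2*√5)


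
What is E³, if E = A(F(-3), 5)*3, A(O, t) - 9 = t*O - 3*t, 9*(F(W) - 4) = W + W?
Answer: 32768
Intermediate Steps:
F(W) = 4 + 2*W/9 (F(W) = 4 + (W + W)/9 = 4 + (2*W)/9 = 4 + 2*W/9)
A(O, t) = 9 - 3*t + O*t (A(O, t) = 9 + (t*O - 3*t) = 9 + (O*t - 3*t) = 9 + (-3*t + O*t) = 9 - 3*t + O*t)
E = 32 (E = (9 - 3*5 + (4 + (2/9)*(-3))*5)*3 = (9 - 15 + (4 - ⅔)*5)*3 = (9 - 15 + (10/3)*5)*3 = (9 - 15 + 50/3)*3 = (32/3)*3 = 32)
E³ = 32³ = 32768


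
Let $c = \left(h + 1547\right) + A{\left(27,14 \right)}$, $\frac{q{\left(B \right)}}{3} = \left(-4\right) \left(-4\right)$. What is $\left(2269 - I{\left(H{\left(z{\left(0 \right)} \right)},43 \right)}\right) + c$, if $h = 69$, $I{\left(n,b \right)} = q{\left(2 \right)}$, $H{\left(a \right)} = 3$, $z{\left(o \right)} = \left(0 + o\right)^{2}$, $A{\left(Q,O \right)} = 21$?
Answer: $3858$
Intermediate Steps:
$z{\left(o \right)} = o^{2}$
$q{\left(B \right)} = 48$ ($q{\left(B \right)} = 3 \left(\left(-4\right) \left(-4\right)\right) = 3 \cdot 16 = 48$)
$I{\left(n,b \right)} = 48$
$c = 1637$ ($c = \left(69 + 1547\right) + 21 = 1616 + 21 = 1637$)
$\left(2269 - I{\left(H{\left(z{\left(0 \right)} \right)},43 \right)}\right) + c = \left(2269 - 48\right) + 1637 = 2221 + 1637 = 3858$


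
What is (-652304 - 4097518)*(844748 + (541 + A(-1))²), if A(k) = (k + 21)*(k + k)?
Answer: -5204612706678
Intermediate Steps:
A(k) = 2*k*(21 + k) (A(k) = (21 + k)*(2*k) = 2*k*(21 + k))
(-652304 - 4097518)*(844748 + (541 + A(-1))²) = (-652304 - 4097518)*(844748 + (541 + 2*(-1)*(21 - 1))²) = -4749822*(844748 + (541 + 2*(-1)*20)²) = -4749822*(844748 + (541 - 40)²) = -4749822*(844748 + 501²) = -4749822*(844748 + 251001) = -4749822*1095749 = -5204612706678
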